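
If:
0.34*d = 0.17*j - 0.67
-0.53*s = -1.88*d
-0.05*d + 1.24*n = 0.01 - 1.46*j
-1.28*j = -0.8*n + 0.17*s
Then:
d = -1.75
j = 0.45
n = -0.59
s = -6.19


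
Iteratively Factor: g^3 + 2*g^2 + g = (g + 1)*(g^2 + g) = g*(g + 1)*(g + 1)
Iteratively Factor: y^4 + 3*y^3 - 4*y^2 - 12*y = (y + 3)*(y^3 - 4*y) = y*(y + 3)*(y^2 - 4) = y*(y + 2)*(y + 3)*(y - 2)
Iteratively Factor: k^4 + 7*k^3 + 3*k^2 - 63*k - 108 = (k + 4)*(k^3 + 3*k^2 - 9*k - 27) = (k + 3)*(k + 4)*(k^2 - 9) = (k - 3)*(k + 3)*(k + 4)*(k + 3)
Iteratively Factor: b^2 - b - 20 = (b - 5)*(b + 4)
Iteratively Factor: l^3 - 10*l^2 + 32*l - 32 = (l - 2)*(l^2 - 8*l + 16) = (l - 4)*(l - 2)*(l - 4)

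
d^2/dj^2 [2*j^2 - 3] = 4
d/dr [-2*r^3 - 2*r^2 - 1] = 2*r*(-3*r - 2)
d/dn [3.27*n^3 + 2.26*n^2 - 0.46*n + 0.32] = 9.81*n^2 + 4.52*n - 0.46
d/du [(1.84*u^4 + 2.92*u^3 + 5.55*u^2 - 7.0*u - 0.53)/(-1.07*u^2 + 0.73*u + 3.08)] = (-3.9376*u^5 + 0.905199999999999*u^4 + 26.932*u^3 + 23.5423*u^2 + 33.0538*u - 21.1731)/(1.1449*u^4 - 1.5622*u^3 - 6.0583*u^2 + 4.4968*u + 9.4864)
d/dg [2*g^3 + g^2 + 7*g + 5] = 6*g^2 + 2*g + 7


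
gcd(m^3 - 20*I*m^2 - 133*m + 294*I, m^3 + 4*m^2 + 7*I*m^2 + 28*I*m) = 1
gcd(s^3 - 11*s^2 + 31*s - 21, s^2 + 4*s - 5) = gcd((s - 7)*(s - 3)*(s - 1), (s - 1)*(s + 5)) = s - 1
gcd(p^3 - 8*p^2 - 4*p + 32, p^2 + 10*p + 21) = 1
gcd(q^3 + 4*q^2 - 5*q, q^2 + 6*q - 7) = q - 1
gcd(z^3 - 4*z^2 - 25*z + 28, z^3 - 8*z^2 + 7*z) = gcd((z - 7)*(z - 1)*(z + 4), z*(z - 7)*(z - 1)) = z^2 - 8*z + 7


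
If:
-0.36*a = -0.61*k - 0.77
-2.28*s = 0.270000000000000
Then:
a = 1.69444444444444*k + 2.13888888888889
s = -0.12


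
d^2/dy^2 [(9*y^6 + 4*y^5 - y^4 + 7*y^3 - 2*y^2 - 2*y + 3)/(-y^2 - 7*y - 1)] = 2*(-54*y^8 - 957*y^7 - 4786*y^6 - 2703*y^5 - 405*y^4 - 332*y^3 - 156*y^2 - 90*y - 156)/(y^6 + 21*y^5 + 150*y^4 + 385*y^3 + 150*y^2 + 21*y + 1)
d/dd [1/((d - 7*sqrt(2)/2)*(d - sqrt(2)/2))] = 8*(-d + 2*sqrt(2))/(4*d^4 - 32*sqrt(2)*d^3 + 156*d^2 - 112*sqrt(2)*d + 49)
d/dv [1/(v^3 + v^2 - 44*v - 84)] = (-3*v^2 - 2*v + 44)/(v^3 + v^2 - 44*v - 84)^2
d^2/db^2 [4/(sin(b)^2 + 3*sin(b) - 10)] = 4*(-4*sin(b)^4 - 9*sin(b)^3 - 43*sin(b)^2 - 12*sin(b) + 38)/(sin(b)^2 + 3*sin(b) - 10)^3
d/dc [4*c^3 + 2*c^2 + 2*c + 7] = 12*c^2 + 4*c + 2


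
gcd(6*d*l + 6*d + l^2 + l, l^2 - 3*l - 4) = l + 1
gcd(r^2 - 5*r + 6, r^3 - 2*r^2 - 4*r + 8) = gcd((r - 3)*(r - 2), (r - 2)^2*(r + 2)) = r - 2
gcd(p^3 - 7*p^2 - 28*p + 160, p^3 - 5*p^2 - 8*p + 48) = p - 4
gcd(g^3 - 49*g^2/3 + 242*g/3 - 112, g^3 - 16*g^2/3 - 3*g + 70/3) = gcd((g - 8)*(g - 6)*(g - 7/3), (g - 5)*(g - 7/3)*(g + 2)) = g - 7/3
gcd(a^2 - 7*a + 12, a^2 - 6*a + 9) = a - 3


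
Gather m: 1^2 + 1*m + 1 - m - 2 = 0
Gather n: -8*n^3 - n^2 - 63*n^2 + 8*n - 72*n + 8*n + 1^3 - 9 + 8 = -8*n^3 - 64*n^2 - 56*n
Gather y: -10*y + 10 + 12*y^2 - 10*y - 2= 12*y^2 - 20*y + 8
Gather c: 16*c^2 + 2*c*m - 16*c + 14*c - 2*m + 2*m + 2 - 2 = 16*c^2 + c*(2*m - 2)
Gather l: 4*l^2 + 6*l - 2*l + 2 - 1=4*l^2 + 4*l + 1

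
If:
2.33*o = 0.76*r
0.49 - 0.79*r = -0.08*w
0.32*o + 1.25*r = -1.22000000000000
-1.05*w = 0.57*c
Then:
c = 27.67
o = -0.29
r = -0.90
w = -15.02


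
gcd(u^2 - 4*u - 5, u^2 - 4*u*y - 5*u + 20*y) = u - 5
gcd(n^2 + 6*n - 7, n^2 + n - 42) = n + 7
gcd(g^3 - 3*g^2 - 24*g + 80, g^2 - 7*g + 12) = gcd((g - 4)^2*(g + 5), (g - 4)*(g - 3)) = g - 4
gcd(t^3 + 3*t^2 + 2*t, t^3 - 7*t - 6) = t^2 + 3*t + 2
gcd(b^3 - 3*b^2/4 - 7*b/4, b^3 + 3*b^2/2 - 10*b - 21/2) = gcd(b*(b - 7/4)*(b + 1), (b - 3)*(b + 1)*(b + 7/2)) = b + 1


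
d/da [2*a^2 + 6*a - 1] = 4*a + 6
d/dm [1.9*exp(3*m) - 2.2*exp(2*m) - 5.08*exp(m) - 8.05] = (5.7*exp(2*m) - 4.4*exp(m) - 5.08)*exp(m)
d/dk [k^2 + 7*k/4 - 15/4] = 2*k + 7/4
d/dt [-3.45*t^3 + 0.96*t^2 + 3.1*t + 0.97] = -10.35*t^2 + 1.92*t + 3.1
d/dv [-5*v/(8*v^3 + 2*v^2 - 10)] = 5*(-4*v^3 + 2*v^2*(6*v + 1) - v^2 + 5)/(2*(4*v^3 + v^2 - 5)^2)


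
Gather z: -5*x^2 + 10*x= -5*x^2 + 10*x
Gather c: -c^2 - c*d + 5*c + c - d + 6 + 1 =-c^2 + c*(6 - d) - d + 7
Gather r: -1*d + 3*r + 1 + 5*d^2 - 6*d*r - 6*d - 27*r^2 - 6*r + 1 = 5*d^2 - 7*d - 27*r^2 + r*(-6*d - 3) + 2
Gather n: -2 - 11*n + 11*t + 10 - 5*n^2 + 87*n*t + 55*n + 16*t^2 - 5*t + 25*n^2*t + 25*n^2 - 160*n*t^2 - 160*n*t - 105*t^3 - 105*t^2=n^2*(25*t + 20) + n*(-160*t^2 - 73*t + 44) - 105*t^3 - 89*t^2 + 6*t + 8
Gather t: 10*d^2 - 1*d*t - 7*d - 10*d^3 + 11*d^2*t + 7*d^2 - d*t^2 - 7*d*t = -10*d^3 + 17*d^2 - d*t^2 - 7*d + t*(11*d^2 - 8*d)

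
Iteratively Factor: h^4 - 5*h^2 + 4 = (h + 1)*(h^3 - h^2 - 4*h + 4) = (h - 2)*(h + 1)*(h^2 + h - 2) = (h - 2)*(h - 1)*(h + 1)*(h + 2)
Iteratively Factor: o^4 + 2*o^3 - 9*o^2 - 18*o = (o + 2)*(o^3 - 9*o) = o*(o + 2)*(o^2 - 9) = o*(o + 2)*(o + 3)*(o - 3)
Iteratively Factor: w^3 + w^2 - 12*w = (w)*(w^2 + w - 12) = w*(w + 4)*(w - 3)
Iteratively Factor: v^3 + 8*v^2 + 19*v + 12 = (v + 4)*(v^2 + 4*v + 3) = (v + 1)*(v + 4)*(v + 3)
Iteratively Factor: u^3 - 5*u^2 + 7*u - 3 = (u - 1)*(u^2 - 4*u + 3) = (u - 1)^2*(u - 3)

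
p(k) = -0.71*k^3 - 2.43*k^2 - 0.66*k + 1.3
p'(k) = -2.13*k^2 - 4.86*k - 0.66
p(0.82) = -1.27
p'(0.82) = -6.08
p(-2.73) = -0.56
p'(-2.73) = -3.27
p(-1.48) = -0.74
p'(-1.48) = 1.87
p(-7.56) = 174.18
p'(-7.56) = -85.66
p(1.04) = -2.81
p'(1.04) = -8.02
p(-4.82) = 27.53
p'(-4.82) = -26.72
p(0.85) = -1.45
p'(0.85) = -6.33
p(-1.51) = -0.80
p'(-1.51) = 1.82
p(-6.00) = 71.14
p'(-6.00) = -48.18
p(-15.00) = 1860.70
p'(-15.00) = -407.01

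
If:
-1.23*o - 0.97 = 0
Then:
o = -0.79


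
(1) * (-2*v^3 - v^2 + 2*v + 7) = -2*v^3 - v^2 + 2*v + 7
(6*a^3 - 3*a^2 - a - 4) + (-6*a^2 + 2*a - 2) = 6*a^3 - 9*a^2 + a - 6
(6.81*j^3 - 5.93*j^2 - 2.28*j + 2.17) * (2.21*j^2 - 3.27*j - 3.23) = 15.0501*j^5 - 35.374*j^4 - 7.644*j^3 + 31.4052*j^2 + 0.2685*j - 7.0091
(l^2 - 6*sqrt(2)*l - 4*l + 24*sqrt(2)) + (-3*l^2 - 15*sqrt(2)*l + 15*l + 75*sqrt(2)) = -2*l^2 - 21*sqrt(2)*l + 11*l + 99*sqrt(2)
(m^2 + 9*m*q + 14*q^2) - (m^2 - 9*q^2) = 9*m*q + 23*q^2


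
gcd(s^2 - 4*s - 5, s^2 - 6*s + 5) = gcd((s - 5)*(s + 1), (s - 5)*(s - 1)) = s - 5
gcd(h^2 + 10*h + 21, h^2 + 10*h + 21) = h^2 + 10*h + 21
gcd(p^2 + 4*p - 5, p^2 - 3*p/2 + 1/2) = p - 1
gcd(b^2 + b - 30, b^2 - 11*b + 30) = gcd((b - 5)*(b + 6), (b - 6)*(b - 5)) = b - 5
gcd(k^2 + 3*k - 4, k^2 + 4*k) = k + 4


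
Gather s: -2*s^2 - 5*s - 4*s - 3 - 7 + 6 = -2*s^2 - 9*s - 4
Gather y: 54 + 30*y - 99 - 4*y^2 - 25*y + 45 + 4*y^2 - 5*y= 0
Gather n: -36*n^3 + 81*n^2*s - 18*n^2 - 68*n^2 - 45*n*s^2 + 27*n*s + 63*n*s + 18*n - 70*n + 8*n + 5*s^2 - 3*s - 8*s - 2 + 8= -36*n^3 + n^2*(81*s - 86) + n*(-45*s^2 + 90*s - 44) + 5*s^2 - 11*s + 6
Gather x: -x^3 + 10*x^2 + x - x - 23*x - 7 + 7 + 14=-x^3 + 10*x^2 - 23*x + 14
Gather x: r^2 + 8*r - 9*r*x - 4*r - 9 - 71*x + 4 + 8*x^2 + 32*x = r^2 + 4*r + 8*x^2 + x*(-9*r - 39) - 5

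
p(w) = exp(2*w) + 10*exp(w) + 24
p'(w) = 2*exp(2*w) + 10*exp(w)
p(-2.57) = 24.77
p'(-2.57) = 0.78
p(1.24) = 70.50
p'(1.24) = 58.44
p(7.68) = 4707248.95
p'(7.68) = 9392803.71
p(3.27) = 979.40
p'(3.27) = 1647.69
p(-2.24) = 25.08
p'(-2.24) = 1.09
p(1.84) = 126.61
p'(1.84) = 142.26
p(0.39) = 40.95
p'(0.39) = 19.13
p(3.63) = 1823.38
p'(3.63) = 3221.64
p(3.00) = 628.28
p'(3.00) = 1007.71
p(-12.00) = 24.00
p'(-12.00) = 0.00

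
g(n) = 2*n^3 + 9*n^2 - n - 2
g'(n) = 6*n^2 + 18*n - 1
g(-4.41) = 5.91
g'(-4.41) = 36.31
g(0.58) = 0.84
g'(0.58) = 11.46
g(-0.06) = -1.91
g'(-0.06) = -2.06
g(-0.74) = 2.86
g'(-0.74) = -11.03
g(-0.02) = -1.98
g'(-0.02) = -1.36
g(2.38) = 73.56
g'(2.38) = 75.83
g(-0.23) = -1.32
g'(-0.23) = -4.82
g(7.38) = 1284.69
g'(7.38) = 458.63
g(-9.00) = -722.00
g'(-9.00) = 323.00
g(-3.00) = 28.00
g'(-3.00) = -1.00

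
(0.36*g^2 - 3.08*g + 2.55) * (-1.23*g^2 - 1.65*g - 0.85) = -0.4428*g^4 + 3.1944*g^3 + 1.6395*g^2 - 1.5895*g - 2.1675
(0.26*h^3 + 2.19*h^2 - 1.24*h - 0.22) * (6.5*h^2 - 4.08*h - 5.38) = 1.69*h^5 + 13.1742*h^4 - 18.394*h^3 - 8.153*h^2 + 7.5688*h + 1.1836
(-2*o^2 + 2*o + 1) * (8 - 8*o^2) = 16*o^4 - 16*o^3 - 24*o^2 + 16*o + 8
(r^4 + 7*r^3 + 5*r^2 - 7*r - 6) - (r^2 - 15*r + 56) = r^4 + 7*r^3 + 4*r^2 + 8*r - 62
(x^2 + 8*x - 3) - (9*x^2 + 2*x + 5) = -8*x^2 + 6*x - 8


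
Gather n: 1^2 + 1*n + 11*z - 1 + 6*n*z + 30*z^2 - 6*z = n*(6*z + 1) + 30*z^2 + 5*z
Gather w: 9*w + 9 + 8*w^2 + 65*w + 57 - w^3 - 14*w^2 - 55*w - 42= -w^3 - 6*w^2 + 19*w + 24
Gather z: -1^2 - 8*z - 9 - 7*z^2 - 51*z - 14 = -7*z^2 - 59*z - 24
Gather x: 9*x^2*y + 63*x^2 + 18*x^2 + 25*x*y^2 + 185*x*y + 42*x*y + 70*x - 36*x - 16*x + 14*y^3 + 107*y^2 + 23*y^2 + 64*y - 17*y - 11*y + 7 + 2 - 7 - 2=x^2*(9*y + 81) + x*(25*y^2 + 227*y + 18) + 14*y^3 + 130*y^2 + 36*y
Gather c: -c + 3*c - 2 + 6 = 2*c + 4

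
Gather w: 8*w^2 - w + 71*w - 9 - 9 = 8*w^2 + 70*w - 18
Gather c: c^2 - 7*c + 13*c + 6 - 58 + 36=c^2 + 6*c - 16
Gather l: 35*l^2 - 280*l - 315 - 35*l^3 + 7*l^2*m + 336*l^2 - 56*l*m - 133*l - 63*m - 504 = -35*l^3 + l^2*(7*m + 371) + l*(-56*m - 413) - 63*m - 819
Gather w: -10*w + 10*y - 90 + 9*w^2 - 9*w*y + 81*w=9*w^2 + w*(71 - 9*y) + 10*y - 90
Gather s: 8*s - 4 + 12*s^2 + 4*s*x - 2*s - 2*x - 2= 12*s^2 + s*(4*x + 6) - 2*x - 6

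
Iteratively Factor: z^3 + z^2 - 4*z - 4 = (z - 2)*(z^2 + 3*z + 2) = (z - 2)*(z + 1)*(z + 2)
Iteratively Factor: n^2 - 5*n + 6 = (n - 2)*(n - 3)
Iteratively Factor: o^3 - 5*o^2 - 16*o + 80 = (o - 5)*(o^2 - 16) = (o - 5)*(o + 4)*(o - 4)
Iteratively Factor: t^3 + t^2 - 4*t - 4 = (t + 2)*(t^2 - t - 2) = (t - 2)*(t + 2)*(t + 1)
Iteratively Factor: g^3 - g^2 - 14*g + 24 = (g - 3)*(g^2 + 2*g - 8) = (g - 3)*(g - 2)*(g + 4)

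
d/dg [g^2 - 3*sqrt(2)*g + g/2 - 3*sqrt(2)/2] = 2*g - 3*sqrt(2) + 1/2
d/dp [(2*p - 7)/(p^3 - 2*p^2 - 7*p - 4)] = (-4*p^2 + 29*p - 57)/(p^5 - 5*p^4 - 5*p^3 + 25*p^2 + 40*p + 16)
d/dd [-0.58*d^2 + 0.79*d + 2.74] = 0.79 - 1.16*d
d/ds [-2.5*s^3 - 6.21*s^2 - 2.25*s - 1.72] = -7.5*s^2 - 12.42*s - 2.25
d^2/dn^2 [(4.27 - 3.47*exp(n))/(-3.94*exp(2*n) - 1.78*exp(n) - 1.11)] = (53.866892*exp(4*n) - 289.478892*exp(3*n) - 180.89328*exp(2*n) + 54.312578*exp(n) + 12.712053)*exp(n)/(61.162984*exp(6*n) + 82.896024*exp(5*n) + 89.144076*exp(4*n) + 52.347664*exp(3*n) + 25.114194*exp(2*n) + 6.579414*exp(n) + 1.367631)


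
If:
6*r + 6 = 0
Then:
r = -1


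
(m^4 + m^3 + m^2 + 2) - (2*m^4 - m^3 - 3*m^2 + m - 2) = -m^4 + 2*m^3 + 4*m^2 - m + 4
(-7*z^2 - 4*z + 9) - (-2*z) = -7*z^2 - 2*z + 9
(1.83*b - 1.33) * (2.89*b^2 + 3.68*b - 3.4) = 5.2887*b^3 + 2.8907*b^2 - 11.1164*b + 4.522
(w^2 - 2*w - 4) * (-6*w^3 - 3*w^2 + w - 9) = -6*w^5 + 9*w^4 + 31*w^3 + w^2 + 14*w + 36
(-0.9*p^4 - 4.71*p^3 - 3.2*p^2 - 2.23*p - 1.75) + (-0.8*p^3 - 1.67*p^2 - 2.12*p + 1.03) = -0.9*p^4 - 5.51*p^3 - 4.87*p^2 - 4.35*p - 0.72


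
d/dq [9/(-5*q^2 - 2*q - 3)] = 18*(5*q + 1)/(5*q^2 + 2*q + 3)^2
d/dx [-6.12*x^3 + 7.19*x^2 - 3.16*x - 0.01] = -18.36*x^2 + 14.38*x - 3.16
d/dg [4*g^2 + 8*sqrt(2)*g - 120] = 8*g + 8*sqrt(2)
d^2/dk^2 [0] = 0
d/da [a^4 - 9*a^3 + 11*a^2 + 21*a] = 4*a^3 - 27*a^2 + 22*a + 21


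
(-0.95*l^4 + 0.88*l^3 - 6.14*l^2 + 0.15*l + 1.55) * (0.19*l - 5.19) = -0.1805*l^5 + 5.0977*l^4 - 5.7338*l^3 + 31.8951*l^2 - 0.484*l - 8.0445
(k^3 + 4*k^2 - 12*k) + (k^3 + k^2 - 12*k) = 2*k^3 + 5*k^2 - 24*k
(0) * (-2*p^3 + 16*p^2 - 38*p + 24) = 0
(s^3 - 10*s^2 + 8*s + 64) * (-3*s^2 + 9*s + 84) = -3*s^5 + 39*s^4 - 30*s^3 - 960*s^2 + 1248*s + 5376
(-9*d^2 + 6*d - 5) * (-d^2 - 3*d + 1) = 9*d^4 + 21*d^3 - 22*d^2 + 21*d - 5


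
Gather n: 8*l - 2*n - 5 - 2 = 8*l - 2*n - 7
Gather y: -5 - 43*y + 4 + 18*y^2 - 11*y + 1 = 18*y^2 - 54*y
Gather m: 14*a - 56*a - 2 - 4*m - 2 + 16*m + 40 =-42*a + 12*m + 36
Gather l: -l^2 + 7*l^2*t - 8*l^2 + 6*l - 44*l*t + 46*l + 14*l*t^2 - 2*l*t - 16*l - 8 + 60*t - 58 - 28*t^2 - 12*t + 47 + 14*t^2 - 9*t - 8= l^2*(7*t - 9) + l*(14*t^2 - 46*t + 36) - 14*t^2 + 39*t - 27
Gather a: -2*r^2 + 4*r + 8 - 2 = -2*r^2 + 4*r + 6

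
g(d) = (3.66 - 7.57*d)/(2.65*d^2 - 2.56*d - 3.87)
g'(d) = (2.56 - 5.3*d)*(3.66 - 7.57*d)/(2.65*d^2 - 2.56*d - 3.87)^2 - 7.57/(2.65*d^2 - 2.56*d - 3.87) = (20.0605*d^2 - 19.398*d + 38.6655)/(7.0225*d^4 - 13.568*d^3 - 13.9574*d^2 + 19.8144*d + 14.9769)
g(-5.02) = 0.55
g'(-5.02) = 0.11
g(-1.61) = 2.23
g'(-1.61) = 2.40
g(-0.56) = -4.92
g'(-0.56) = 21.66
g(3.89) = -0.98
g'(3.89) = 0.39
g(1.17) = 1.61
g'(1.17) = 4.14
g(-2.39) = 1.25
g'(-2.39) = 0.66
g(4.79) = -0.73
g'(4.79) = 0.20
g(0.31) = -0.30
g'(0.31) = 1.78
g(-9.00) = 0.31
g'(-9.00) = 0.03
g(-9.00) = 0.31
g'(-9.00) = 0.03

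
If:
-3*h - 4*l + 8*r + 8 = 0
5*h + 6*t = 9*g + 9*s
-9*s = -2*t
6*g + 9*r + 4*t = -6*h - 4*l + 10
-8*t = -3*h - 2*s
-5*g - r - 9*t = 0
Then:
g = -896/69763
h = -1224/69763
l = 158152/69763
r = 8854/69763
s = -108/69763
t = -486/69763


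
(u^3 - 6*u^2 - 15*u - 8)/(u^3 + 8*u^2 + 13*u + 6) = (u - 8)/(u + 6)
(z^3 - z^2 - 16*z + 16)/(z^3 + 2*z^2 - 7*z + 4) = (z - 4)/(z - 1)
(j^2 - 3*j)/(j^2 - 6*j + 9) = j/(j - 3)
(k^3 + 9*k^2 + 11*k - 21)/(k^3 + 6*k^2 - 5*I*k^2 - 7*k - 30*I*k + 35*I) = (k + 3)/(k - 5*I)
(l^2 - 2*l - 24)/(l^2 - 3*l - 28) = (l - 6)/(l - 7)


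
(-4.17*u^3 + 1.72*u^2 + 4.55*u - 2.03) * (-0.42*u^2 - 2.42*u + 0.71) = 1.7514*u^5 + 9.369*u^4 - 9.0341*u^3 - 8.9372*u^2 + 8.1431*u - 1.4413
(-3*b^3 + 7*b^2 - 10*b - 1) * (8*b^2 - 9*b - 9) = -24*b^5 + 83*b^4 - 116*b^3 + 19*b^2 + 99*b + 9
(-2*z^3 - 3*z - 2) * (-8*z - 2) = 16*z^4 + 4*z^3 + 24*z^2 + 22*z + 4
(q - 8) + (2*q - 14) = 3*q - 22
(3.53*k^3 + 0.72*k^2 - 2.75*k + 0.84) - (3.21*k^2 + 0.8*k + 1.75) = 3.53*k^3 - 2.49*k^2 - 3.55*k - 0.91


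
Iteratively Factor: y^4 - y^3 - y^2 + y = (y - 1)*(y^3 - y) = (y - 1)*(y + 1)*(y^2 - y) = (y - 1)^2*(y + 1)*(y)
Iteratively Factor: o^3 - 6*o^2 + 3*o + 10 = (o - 2)*(o^2 - 4*o - 5) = (o - 2)*(o + 1)*(o - 5)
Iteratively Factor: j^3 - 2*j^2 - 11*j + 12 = (j - 1)*(j^2 - j - 12) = (j - 1)*(j + 3)*(j - 4)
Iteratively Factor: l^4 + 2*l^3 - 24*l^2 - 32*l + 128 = (l + 4)*(l^3 - 2*l^2 - 16*l + 32) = (l - 4)*(l + 4)*(l^2 + 2*l - 8) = (l - 4)*(l - 2)*(l + 4)*(l + 4)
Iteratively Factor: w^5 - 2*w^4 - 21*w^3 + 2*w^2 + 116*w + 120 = (w + 2)*(w^4 - 4*w^3 - 13*w^2 + 28*w + 60) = (w + 2)^2*(w^3 - 6*w^2 - w + 30) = (w + 2)^3*(w^2 - 8*w + 15) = (w - 5)*(w + 2)^3*(w - 3)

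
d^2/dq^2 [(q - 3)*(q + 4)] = 2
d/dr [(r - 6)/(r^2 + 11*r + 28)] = (r^2 + 11*r - (r - 6)*(2*r + 11) + 28)/(r^2 + 11*r + 28)^2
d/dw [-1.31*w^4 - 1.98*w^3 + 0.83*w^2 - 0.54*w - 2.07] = -5.24*w^3 - 5.94*w^2 + 1.66*w - 0.54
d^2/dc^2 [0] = 0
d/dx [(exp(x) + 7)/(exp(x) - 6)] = -13*exp(x)/(exp(x) - 6)^2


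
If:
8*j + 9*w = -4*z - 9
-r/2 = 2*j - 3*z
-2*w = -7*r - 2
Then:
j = 193*z/118 + 9/59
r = -32*z/59 - 36/59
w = -112*z/59 - 67/59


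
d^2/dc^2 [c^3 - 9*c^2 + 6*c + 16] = 6*c - 18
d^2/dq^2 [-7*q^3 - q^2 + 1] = -42*q - 2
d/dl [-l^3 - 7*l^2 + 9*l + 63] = -3*l^2 - 14*l + 9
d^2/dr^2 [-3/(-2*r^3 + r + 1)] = 6*(-6*r*(-2*r^3 + r + 1) - (6*r^2 - 1)^2)/(-2*r^3 + r + 1)^3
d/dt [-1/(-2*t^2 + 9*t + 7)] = (9 - 4*t)/(-2*t^2 + 9*t + 7)^2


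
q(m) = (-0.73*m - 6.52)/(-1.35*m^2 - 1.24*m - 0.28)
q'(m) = (-0.73*m - 6.52)*(2.7*m + 1.24)/(-1.35*m^2 - 1.24*m - 0.28)^2 - 0.73/(-1.35*m^2 - 1.24*m - 0.28) = (0.9855*m^2 + 0.9052*m - (0.73*m + 6.52)*(2.7*m + 1.24) + 0.2044)/(1.35*m^2 + 1.24*m + 0.28)^2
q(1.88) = 1.07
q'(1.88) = -0.82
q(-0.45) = -1338.70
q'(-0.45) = -7394.07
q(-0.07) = 32.37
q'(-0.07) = -166.63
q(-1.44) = 4.23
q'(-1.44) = 9.22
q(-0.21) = 80.45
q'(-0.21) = -674.99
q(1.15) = 2.11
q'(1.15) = -2.41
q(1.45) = 1.54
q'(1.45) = -1.47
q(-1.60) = 3.05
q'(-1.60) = 5.79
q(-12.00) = -0.01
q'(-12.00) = 0.00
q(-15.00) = -0.02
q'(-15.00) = 0.00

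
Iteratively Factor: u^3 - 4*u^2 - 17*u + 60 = (u - 5)*(u^2 + u - 12) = (u - 5)*(u - 3)*(u + 4)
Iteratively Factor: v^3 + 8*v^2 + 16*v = (v)*(v^2 + 8*v + 16) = v*(v + 4)*(v + 4)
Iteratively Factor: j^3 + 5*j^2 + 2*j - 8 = (j + 2)*(j^2 + 3*j - 4) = (j - 1)*(j + 2)*(j + 4)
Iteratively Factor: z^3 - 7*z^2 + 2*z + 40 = (z - 4)*(z^2 - 3*z - 10) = (z - 4)*(z + 2)*(z - 5)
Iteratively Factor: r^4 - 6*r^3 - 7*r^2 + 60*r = (r - 5)*(r^3 - r^2 - 12*r) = r*(r - 5)*(r^2 - r - 12) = r*(r - 5)*(r - 4)*(r + 3)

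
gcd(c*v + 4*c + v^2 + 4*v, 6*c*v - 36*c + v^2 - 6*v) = 1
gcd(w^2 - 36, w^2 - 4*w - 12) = w - 6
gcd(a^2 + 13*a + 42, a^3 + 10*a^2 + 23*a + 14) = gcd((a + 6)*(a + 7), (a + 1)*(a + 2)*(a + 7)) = a + 7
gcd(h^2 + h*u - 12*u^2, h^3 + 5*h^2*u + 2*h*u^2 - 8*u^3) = h + 4*u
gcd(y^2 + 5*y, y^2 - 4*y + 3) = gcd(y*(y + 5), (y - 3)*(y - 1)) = 1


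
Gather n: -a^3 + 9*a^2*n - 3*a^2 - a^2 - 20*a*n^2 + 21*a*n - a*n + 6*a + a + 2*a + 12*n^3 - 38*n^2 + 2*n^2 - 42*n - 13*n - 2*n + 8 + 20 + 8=-a^3 - 4*a^2 + 9*a + 12*n^3 + n^2*(-20*a - 36) + n*(9*a^2 + 20*a - 57) + 36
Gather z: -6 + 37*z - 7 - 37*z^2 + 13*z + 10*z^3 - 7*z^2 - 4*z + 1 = 10*z^3 - 44*z^2 + 46*z - 12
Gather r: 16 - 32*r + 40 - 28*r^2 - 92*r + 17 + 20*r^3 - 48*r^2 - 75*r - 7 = 20*r^3 - 76*r^2 - 199*r + 66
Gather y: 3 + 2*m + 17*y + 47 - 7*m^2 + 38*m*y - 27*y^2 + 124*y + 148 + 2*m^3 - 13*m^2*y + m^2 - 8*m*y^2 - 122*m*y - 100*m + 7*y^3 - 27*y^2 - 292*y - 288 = 2*m^3 - 6*m^2 - 98*m + 7*y^3 + y^2*(-8*m - 54) + y*(-13*m^2 - 84*m - 151) - 90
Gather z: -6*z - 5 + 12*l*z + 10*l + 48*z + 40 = 10*l + z*(12*l + 42) + 35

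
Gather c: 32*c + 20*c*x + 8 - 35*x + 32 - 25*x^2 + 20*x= c*(20*x + 32) - 25*x^2 - 15*x + 40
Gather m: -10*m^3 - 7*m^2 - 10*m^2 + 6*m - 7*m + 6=-10*m^3 - 17*m^2 - m + 6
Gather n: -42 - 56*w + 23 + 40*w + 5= -16*w - 14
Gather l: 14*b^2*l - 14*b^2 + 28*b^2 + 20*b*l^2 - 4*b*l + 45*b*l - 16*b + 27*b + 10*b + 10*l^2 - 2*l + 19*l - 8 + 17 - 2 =14*b^2 + 21*b + l^2*(20*b + 10) + l*(14*b^2 + 41*b + 17) + 7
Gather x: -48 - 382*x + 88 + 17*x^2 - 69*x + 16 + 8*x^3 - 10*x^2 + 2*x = 8*x^3 + 7*x^2 - 449*x + 56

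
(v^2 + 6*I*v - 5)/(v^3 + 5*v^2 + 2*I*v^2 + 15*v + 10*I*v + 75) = (v + I)/(v^2 + v*(5 - 3*I) - 15*I)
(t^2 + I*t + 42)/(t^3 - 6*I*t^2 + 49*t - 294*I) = 1/(t - 7*I)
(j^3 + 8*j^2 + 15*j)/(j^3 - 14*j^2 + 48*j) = (j^2 + 8*j + 15)/(j^2 - 14*j + 48)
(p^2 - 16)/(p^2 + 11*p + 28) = (p - 4)/(p + 7)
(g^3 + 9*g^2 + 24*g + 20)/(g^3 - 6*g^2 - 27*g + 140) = (g^2 + 4*g + 4)/(g^2 - 11*g + 28)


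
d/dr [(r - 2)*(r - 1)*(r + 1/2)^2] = 4*r^3 - 6*r^2 - 3*r/2 + 5/4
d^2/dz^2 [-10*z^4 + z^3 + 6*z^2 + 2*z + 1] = -120*z^2 + 6*z + 12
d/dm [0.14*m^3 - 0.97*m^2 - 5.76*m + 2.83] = 0.42*m^2 - 1.94*m - 5.76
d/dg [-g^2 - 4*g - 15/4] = -2*g - 4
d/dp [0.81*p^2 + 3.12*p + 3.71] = 1.62*p + 3.12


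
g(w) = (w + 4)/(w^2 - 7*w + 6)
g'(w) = (7 - 2*w)*(w + 4)/(w^2 - 7*w + 6)^2 + 1/(w^2 - 7*w + 6)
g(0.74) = 3.47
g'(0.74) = 14.72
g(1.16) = -6.66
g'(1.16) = 38.98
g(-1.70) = 0.11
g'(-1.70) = 0.10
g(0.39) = 1.28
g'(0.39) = 2.62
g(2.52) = -1.23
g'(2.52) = 0.27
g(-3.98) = 0.00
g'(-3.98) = 0.02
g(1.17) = -6.30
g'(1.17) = 34.52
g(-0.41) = 0.40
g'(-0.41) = 0.45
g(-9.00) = -0.03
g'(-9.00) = 0.00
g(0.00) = 0.67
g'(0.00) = 0.94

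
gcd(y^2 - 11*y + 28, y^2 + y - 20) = y - 4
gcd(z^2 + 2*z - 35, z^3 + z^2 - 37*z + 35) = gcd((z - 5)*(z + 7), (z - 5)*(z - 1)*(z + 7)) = z^2 + 2*z - 35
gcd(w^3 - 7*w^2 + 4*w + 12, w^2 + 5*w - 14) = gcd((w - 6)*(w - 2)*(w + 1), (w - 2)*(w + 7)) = w - 2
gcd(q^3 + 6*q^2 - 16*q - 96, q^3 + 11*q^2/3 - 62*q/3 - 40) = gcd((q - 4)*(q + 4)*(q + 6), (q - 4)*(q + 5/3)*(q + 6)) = q^2 + 2*q - 24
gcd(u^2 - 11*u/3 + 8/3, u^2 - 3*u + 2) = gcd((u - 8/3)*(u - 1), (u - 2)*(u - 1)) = u - 1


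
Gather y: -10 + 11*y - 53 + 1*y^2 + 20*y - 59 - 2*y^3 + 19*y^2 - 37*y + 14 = -2*y^3 + 20*y^2 - 6*y - 108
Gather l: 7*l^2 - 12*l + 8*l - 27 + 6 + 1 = 7*l^2 - 4*l - 20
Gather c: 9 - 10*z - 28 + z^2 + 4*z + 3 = z^2 - 6*z - 16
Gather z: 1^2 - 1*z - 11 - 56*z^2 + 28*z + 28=-56*z^2 + 27*z + 18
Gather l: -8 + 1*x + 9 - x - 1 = 0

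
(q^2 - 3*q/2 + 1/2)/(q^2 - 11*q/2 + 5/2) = (q - 1)/(q - 5)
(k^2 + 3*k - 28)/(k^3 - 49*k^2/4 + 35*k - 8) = 4*(k + 7)/(4*k^2 - 33*k + 8)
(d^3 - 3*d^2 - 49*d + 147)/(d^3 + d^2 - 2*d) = (d^3 - 3*d^2 - 49*d + 147)/(d*(d^2 + d - 2))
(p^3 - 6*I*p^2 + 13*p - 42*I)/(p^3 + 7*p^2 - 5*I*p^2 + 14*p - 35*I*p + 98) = (p^2 + I*p + 6)/(p^2 + p*(7 + 2*I) + 14*I)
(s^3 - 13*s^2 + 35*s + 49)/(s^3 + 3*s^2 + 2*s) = (s^2 - 14*s + 49)/(s*(s + 2))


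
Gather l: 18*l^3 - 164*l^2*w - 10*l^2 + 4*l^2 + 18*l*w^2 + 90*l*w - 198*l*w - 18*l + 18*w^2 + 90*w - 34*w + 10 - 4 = 18*l^3 + l^2*(-164*w - 6) + l*(18*w^2 - 108*w - 18) + 18*w^2 + 56*w + 6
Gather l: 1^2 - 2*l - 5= -2*l - 4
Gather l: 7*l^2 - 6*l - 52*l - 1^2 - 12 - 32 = 7*l^2 - 58*l - 45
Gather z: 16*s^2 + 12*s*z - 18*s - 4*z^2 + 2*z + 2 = 16*s^2 - 18*s - 4*z^2 + z*(12*s + 2) + 2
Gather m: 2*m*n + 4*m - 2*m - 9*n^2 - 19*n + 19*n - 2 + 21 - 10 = m*(2*n + 2) - 9*n^2 + 9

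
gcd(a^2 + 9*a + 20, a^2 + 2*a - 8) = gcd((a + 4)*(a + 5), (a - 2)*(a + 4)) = a + 4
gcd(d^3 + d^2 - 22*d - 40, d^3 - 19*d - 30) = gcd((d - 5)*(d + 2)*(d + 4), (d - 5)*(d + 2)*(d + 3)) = d^2 - 3*d - 10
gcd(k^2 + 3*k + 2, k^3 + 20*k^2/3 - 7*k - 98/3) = k + 2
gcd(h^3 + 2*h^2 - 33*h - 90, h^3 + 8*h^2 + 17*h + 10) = h + 5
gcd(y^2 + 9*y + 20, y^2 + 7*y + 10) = y + 5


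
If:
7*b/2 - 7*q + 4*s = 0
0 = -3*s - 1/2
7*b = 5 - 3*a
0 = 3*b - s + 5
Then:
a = 307/54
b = -31/18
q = -241/252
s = -1/6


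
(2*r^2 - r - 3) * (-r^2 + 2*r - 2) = -2*r^4 + 5*r^3 - 3*r^2 - 4*r + 6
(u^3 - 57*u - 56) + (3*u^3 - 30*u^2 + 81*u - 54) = 4*u^3 - 30*u^2 + 24*u - 110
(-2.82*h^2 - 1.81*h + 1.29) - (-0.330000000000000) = -2.82*h^2 - 1.81*h + 1.62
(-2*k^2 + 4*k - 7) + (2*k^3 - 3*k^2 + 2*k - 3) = 2*k^3 - 5*k^2 + 6*k - 10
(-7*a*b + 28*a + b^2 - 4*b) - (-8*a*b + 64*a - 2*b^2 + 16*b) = a*b - 36*a + 3*b^2 - 20*b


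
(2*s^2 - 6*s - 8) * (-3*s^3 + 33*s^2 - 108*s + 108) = -6*s^5 + 84*s^4 - 390*s^3 + 600*s^2 + 216*s - 864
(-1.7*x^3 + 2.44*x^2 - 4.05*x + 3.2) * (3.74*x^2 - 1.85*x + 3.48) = -6.358*x^5 + 12.2706*x^4 - 25.577*x^3 + 27.9517*x^2 - 20.014*x + 11.136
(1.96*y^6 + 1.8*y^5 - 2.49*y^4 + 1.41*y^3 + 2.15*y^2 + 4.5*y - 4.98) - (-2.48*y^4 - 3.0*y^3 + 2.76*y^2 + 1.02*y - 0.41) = 1.96*y^6 + 1.8*y^5 - 0.0100000000000002*y^4 + 4.41*y^3 - 0.61*y^2 + 3.48*y - 4.57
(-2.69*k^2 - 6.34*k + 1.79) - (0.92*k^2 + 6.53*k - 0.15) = -3.61*k^2 - 12.87*k + 1.94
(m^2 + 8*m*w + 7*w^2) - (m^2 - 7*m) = 8*m*w + 7*m + 7*w^2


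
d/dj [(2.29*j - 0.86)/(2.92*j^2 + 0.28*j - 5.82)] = (-6.6868*j^2 + 5.0224*j - 13.087)/(8.5264*j^4 + 1.6352*j^3 - 33.9104*j^2 - 3.2592*j + 33.8724)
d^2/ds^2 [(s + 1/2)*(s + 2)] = 2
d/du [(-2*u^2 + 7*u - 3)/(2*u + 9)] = (-4*u^2 - 36*u + 69)/(4*u^2 + 36*u + 81)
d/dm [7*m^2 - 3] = 14*m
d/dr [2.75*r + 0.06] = 2.75000000000000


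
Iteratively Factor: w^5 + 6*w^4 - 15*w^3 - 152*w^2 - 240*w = (w + 4)*(w^4 + 2*w^3 - 23*w^2 - 60*w) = (w + 4)^2*(w^3 - 2*w^2 - 15*w) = (w - 5)*(w + 4)^2*(w^2 + 3*w) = (w - 5)*(w + 3)*(w + 4)^2*(w)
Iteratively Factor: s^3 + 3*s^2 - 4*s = (s + 4)*(s^2 - s) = (s - 1)*(s + 4)*(s)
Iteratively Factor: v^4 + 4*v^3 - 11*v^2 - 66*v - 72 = (v + 2)*(v^3 + 2*v^2 - 15*v - 36) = (v + 2)*(v + 3)*(v^2 - v - 12) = (v - 4)*(v + 2)*(v + 3)*(v + 3)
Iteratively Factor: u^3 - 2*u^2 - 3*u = (u - 3)*(u^2 + u) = (u - 3)*(u + 1)*(u)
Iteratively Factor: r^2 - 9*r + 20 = (r - 5)*(r - 4)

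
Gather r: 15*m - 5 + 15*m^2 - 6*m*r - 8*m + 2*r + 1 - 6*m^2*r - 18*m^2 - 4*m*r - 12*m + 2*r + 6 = -3*m^2 - 5*m + r*(-6*m^2 - 10*m + 4) + 2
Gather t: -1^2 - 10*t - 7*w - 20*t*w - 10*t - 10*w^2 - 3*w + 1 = t*(-20*w - 20) - 10*w^2 - 10*w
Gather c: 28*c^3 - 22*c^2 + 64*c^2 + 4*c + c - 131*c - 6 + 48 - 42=28*c^3 + 42*c^2 - 126*c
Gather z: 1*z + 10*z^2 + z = 10*z^2 + 2*z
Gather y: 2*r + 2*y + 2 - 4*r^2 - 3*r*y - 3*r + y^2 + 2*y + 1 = -4*r^2 - r + y^2 + y*(4 - 3*r) + 3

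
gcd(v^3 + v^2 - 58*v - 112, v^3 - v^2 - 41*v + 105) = v + 7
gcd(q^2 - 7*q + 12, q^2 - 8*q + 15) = q - 3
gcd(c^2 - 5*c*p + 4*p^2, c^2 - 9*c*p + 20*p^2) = -c + 4*p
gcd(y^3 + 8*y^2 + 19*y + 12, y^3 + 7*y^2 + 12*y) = y^2 + 7*y + 12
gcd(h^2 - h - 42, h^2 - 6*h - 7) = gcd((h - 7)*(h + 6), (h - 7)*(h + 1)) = h - 7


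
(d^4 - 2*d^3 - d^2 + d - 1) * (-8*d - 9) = -8*d^5 + 7*d^4 + 26*d^3 + d^2 - d + 9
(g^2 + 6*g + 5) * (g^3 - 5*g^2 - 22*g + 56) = g^5 + g^4 - 47*g^3 - 101*g^2 + 226*g + 280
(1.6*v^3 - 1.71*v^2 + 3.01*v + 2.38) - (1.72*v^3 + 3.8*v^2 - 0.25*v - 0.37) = -0.12*v^3 - 5.51*v^2 + 3.26*v + 2.75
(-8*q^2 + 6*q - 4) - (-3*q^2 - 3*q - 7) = -5*q^2 + 9*q + 3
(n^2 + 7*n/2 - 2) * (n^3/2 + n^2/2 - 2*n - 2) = n^5/2 + 9*n^4/4 - 5*n^3/4 - 10*n^2 - 3*n + 4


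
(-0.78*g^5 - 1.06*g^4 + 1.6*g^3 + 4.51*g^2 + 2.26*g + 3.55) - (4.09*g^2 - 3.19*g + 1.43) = -0.78*g^5 - 1.06*g^4 + 1.6*g^3 + 0.42*g^2 + 5.45*g + 2.12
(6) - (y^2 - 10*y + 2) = -y^2 + 10*y + 4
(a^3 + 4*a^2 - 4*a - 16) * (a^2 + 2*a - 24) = a^5 + 6*a^4 - 20*a^3 - 120*a^2 + 64*a + 384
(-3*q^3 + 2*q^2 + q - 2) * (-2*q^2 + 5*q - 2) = 6*q^5 - 19*q^4 + 14*q^3 + 5*q^2 - 12*q + 4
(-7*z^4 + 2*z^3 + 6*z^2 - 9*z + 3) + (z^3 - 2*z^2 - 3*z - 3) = -7*z^4 + 3*z^3 + 4*z^2 - 12*z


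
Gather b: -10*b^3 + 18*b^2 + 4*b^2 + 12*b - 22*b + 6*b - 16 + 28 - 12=-10*b^3 + 22*b^2 - 4*b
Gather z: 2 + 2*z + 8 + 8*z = 10*z + 10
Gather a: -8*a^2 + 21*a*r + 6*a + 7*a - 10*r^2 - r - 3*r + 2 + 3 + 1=-8*a^2 + a*(21*r + 13) - 10*r^2 - 4*r + 6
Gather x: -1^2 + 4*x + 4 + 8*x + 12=12*x + 15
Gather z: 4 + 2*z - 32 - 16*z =-14*z - 28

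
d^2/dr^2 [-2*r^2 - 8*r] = -4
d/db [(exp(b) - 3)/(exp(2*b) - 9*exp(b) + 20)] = (-(exp(b) - 3)*(2*exp(b) - 9) + exp(2*b) - 9*exp(b) + 20)*exp(b)/(exp(2*b) - 9*exp(b) + 20)^2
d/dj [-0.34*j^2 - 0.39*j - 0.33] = -0.68*j - 0.39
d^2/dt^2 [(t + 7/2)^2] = 2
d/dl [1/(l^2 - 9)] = -2*l/(l^2 - 9)^2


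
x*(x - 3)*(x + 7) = x^3 + 4*x^2 - 21*x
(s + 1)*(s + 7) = s^2 + 8*s + 7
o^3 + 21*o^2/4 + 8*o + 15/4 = (o + 1)*(o + 5/4)*(o + 3)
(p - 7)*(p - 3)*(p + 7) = p^3 - 3*p^2 - 49*p + 147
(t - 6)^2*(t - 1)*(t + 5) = t^4 - 8*t^3 - 17*t^2 + 204*t - 180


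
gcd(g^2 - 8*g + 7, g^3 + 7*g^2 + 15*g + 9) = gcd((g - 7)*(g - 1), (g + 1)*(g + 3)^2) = 1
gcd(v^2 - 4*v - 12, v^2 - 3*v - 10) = v + 2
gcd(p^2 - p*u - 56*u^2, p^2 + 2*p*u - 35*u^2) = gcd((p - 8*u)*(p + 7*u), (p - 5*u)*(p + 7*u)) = p + 7*u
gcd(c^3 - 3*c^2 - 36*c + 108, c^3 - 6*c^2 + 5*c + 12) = c - 3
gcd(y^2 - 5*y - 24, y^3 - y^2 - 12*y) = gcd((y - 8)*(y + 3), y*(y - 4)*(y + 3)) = y + 3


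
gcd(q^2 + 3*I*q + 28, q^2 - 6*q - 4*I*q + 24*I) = q - 4*I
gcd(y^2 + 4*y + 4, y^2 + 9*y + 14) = y + 2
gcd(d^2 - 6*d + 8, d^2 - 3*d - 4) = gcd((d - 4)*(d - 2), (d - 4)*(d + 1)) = d - 4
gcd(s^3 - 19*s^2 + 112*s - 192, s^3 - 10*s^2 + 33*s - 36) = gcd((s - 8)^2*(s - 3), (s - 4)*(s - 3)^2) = s - 3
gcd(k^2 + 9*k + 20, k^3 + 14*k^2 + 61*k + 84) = k + 4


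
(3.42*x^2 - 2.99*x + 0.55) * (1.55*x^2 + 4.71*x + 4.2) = 5.301*x^4 + 11.4737*x^3 + 1.1336*x^2 - 9.9675*x + 2.31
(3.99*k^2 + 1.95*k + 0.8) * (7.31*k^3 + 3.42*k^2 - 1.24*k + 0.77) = 29.1669*k^5 + 27.9003*k^4 + 7.5694*k^3 + 3.3903*k^2 + 0.5095*k + 0.616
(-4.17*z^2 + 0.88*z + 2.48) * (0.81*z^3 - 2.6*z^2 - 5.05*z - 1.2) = -3.3777*z^5 + 11.5548*z^4 + 20.7793*z^3 - 5.888*z^2 - 13.58*z - 2.976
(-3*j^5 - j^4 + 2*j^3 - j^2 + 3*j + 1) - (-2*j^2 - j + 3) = -3*j^5 - j^4 + 2*j^3 + j^2 + 4*j - 2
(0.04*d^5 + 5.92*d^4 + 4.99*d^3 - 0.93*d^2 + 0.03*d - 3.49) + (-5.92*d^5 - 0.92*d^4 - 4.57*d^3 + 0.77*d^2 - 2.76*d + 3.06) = -5.88*d^5 + 5.0*d^4 + 0.42*d^3 - 0.16*d^2 - 2.73*d - 0.43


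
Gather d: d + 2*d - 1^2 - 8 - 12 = 3*d - 21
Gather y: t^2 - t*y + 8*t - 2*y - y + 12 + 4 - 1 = t^2 + 8*t + y*(-t - 3) + 15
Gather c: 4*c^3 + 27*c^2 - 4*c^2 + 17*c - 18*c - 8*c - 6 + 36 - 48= 4*c^3 + 23*c^2 - 9*c - 18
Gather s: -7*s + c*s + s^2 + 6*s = s^2 + s*(c - 1)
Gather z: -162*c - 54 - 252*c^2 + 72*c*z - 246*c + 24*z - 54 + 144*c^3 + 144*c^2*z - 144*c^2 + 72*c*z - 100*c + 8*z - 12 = 144*c^3 - 396*c^2 - 508*c + z*(144*c^2 + 144*c + 32) - 120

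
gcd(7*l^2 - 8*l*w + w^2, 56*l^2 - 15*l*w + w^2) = -7*l + w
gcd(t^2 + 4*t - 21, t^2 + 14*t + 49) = t + 7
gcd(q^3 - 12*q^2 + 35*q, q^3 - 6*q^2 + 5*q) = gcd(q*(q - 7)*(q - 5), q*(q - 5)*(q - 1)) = q^2 - 5*q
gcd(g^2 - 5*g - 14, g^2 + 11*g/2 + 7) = g + 2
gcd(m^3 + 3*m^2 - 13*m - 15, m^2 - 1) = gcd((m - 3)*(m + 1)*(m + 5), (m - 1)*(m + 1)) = m + 1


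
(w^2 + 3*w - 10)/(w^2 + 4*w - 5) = (w - 2)/(w - 1)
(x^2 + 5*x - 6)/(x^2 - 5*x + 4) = (x + 6)/(x - 4)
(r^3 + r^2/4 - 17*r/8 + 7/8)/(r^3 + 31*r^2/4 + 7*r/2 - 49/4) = (r - 1/2)/(r + 7)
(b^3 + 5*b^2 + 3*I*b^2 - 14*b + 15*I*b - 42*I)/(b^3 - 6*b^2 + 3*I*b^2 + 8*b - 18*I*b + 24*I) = (b + 7)/(b - 4)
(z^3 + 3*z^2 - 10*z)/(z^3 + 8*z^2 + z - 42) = z*(z + 5)/(z^2 + 10*z + 21)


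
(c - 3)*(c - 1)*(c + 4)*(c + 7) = c^4 + 7*c^3 - 13*c^2 - 79*c + 84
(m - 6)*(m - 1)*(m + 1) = m^3 - 6*m^2 - m + 6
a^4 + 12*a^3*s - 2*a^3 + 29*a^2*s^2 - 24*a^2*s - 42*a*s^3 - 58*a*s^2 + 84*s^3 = (a - 2)*(a - s)*(a + 6*s)*(a + 7*s)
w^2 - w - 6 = (w - 3)*(w + 2)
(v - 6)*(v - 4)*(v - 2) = v^3 - 12*v^2 + 44*v - 48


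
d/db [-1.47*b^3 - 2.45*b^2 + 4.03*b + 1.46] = -4.41*b^2 - 4.9*b + 4.03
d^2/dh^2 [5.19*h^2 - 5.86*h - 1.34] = 10.3800000000000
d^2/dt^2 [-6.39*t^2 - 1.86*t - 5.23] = -12.7800000000000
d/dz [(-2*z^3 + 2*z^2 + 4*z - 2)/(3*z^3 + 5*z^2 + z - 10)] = 2*(-8*z^4 - 14*z^3 + 30*z^2 - 10*z - 19)/(9*z^6 + 30*z^5 + 31*z^4 - 50*z^3 - 99*z^2 - 20*z + 100)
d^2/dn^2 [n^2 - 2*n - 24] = 2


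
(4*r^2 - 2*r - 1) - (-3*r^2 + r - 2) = 7*r^2 - 3*r + 1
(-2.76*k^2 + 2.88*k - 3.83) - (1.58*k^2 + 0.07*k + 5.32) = -4.34*k^2 + 2.81*k - 9.15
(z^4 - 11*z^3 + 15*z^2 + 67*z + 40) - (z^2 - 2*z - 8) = z^4 - 11*z^3 + 14*z^2 + 69*z + 48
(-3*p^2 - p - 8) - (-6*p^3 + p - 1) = 6*p^3 - 3*p^2 - 2*p - 7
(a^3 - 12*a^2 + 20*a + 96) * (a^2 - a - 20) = a^5 - 13*a^4 + 12*a^3 + 316*a^2 - 496*a - 1920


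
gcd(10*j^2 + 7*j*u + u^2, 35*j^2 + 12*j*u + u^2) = 5*j + u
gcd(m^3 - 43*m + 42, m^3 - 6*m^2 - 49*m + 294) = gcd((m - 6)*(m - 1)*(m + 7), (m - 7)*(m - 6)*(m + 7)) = m^2 + m - 42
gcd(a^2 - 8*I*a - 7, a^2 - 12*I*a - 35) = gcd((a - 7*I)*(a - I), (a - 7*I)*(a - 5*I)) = a - 7*I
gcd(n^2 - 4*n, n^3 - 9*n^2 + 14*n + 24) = n - 4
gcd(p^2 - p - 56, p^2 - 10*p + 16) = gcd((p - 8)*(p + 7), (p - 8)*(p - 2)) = p - 8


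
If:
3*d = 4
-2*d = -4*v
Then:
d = 4/3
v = 2/3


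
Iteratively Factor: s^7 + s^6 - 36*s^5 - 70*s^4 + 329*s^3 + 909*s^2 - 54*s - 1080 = (s + 3)*(s^6 - 2*s^5 - 30*s^4 + 20*s^3 + 269*s^2 + 102*s - 360) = (s + 2)*(s + 3)*(s^5 - 4*s^4 - 22*s^3 + 64*s^2 + 141*s - 180) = (s + 2)*(s + 3)^2*(s^4 - 7*s^3 - s^2 + 67*s - 60) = (s - 1)*(s + 2)*(s + 3)^2*(s^3 - 6*s^2 - 7*s + 60) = (s - 4)*(s - 1)*(s + 2)*(s + 3)^2*(s^2 - 2*s - 15) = (s - 4)*(s - 1)*(s + 2)*(s + 3)^3*(s - 5)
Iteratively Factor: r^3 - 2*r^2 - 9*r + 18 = (r - 3)*(r^2 + r - 6) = (r - 3)*(r + 3)*(r - 2)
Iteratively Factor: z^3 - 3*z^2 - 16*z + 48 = (z + 4)*(z^2 - 7*z + 12) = (z - 3)*(z + 4)*(z - 4)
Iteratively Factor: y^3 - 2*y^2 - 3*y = (y)*(y^2 - 2*y - 3) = y*(y - 3)*(y + 1)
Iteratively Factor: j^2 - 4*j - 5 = (j + 1)*(j - 5)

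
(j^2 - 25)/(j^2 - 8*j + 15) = (j + 5)/(j - 3)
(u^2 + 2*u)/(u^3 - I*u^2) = (u + 2)/(u*(u - I))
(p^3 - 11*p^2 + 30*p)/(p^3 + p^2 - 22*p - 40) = p*(p - 6)/(p^2 + 6*p + 8)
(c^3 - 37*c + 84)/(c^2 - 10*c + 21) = (c^2 + 3*c - 28)/(c - 7)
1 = 1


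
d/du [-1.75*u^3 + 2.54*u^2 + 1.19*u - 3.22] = -5.25*u^2 + 5.08*u + 1.19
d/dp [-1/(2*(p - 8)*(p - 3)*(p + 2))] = ((p - 8)*(p - 3) + (p - 8)*(p + 2) + (p - 3)*(p + 2))/(2*(p - 8)^2*(p - 3)^2*(p + 2)^2)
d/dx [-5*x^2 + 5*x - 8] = 5 - 10*x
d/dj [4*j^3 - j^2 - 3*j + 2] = 12*j^2 - 2*j - 3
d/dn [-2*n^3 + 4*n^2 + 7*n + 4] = -6*n^2 + 8*n + 7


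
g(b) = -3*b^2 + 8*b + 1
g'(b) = 8 - 6*b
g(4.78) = -29.31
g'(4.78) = -20.68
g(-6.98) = -201.00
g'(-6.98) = 49.88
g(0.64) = 4.89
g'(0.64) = 4.16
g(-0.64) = -5.35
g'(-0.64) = 11.84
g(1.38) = 6.33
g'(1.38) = -0.28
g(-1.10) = -11.43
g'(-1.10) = 14.60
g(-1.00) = -10.00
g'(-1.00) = 14.00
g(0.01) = 1.08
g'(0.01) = 7.94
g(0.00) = 1.00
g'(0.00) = 8.00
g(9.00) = -170.00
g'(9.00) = -46.00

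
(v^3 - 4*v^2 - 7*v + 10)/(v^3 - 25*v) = (v^2 + v - 2)/(v*(v + 5))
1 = 1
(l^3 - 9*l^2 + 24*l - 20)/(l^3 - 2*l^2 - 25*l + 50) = (l - 2)/(l + 5)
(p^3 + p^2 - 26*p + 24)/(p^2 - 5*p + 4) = p + 6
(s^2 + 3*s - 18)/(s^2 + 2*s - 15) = (s + 6)/(s + 5)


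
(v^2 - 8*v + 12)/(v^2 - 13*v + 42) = (v - 2)/(v - 7)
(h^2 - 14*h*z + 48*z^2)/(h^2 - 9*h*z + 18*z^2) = (-h + 8*z)/(-h + 3*z)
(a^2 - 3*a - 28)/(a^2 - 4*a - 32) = (a - 7)/(a - 8)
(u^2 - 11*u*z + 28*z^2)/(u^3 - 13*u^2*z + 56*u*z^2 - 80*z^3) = (u - 7*z)/(u^2 - 9*u*z + 20*z^2)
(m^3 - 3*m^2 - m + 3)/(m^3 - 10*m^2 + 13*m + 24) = (m - 1)/(m - 8)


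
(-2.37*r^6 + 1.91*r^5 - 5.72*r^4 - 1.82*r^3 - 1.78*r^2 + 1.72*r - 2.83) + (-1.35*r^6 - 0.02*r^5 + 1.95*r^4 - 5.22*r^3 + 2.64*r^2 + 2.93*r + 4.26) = -3.72*r^6 + 1.89*r^5 - 3.77*r^4 - 7.04*r^3 + 0.86*r^2 + 4.65*r + 1.43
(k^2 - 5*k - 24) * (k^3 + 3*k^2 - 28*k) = k^5 - 2*k^4 - 67*k^3 + 68*k^2 + 672*k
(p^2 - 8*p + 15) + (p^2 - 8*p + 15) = 2*p^2 - 16*p + 30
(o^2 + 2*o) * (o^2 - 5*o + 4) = o^4 - 3*o^3 - 6*o^2 + 8*o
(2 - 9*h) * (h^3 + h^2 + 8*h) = -9*h^4 - 7*h^3 - 70*h^2 + 16*h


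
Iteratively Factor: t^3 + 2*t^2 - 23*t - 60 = (t + 3)*(t^2 - t - 20) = (t + 3)*(t + 4)*(t - 5)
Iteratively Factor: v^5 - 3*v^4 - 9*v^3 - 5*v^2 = (v + 1)*(v^4 - 4*v^3 - 5*v^2) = (v - 5)*(v + 1)*(v^3 + v^2) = v*(v - 5)*(v + 1)*(v^2 + v) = v^2*(v - 5)*(v + 1)*(v + 1)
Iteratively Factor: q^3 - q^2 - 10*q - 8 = (q + 1)*(q^2 - 2*q - 8) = (q + 1)*(q + 2)*(q - 4)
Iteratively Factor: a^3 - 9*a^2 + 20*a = (a)*(a^2 - 9*a + 20) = a*(a - 4)*(a - 5)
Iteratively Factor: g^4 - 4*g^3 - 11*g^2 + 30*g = (g - 2)*(g^3 - 2*g^2 - 15*g) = (g - 2)*(g + 3)*(g^2 - 5*g) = g*(g - 2)*(g + 3)*(g - 5)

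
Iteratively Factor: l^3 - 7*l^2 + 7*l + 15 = (l - 3)*(l^2 - 4*l - 5) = (l - 5)*(l - 3)*(l + 1)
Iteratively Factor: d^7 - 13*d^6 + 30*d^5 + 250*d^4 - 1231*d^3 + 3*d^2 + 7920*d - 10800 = (d - 3)*(d^6 - 10*d^5 + 250*d^3 - 481*d^2 - 1440*d + 3600) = (d - 3)*(d + 3)*(d^5 - 13*d^4 + 39*d^3 + 133*d^2 - 880*d + 1200) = (d - 3)*(d + 3)*(d + 4)*(d^4 - 17*d^3 + 107*d^2 - 295*d + 300) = (d - 5)*(d - 3)*(d + 3)*(d + 4)*(d^3 - 12*d^2 + 47*d - 60) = (d - 5)*(d - 4)*(d - 3)*(d + 3)*(d + 4)*(d^2 - 8*d + 15) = (d - 5)^2*(d - 4)*(d - 3)*(d + 3)*(d + 4)*(d - 3)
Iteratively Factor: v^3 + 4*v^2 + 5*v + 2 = (v + 1)*(v^2 + 3*v + 2) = (v + 1)^2*(v + 2)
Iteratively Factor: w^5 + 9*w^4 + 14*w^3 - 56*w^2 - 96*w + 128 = (w - 2)*(w^4 + 11*w^3 + 36*w^2 + 16*w - 64) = (w - 2)*(w - 1)*(w^3 + 12*w^2 + 48*w + 64) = (w - 2)*(w - 1)*(w + 4)*(w^2 + 8*w + 16) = (w - 2)*(w - 1)*(w + 4)^2*(w + 4)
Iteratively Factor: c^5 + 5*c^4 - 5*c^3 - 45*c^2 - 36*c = (c + 3)*(c^4 + 2*c^3 - 11*c^2 - 12*c) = (c + 3)*(c + 4)*(c^3 - 2*c^2 - 3*c) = (c + 1)*(c + 3)*(c + 4)*(c^2 - 3*c) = (c - 3)*(c + 1)*(c + 3)*(c + 4)*(c)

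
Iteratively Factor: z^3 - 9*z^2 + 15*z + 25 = (z - 5)*(z^2 - 4*z - 5) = (z - 5)*(z + 1)*(z - 5)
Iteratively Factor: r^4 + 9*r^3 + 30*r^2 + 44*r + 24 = (r + 3)*(r^3 + 6*r^2 + 12*r + 8) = (r + 2)*(r + 3)*(r^2 + 4*r + 4) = (r + 2)^2*(r + 3)*(r + 2)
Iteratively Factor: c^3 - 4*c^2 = (c - 4)*(c^2) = c*(c - 4)*(c)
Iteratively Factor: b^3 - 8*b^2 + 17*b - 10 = (b - 1)*(b^2 - 7*b + 10) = (b - 2)*(b - 1)*(b - 5)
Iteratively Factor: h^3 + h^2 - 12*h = (h + 4)*(h^2 - 3*h) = (h - 3)*(h + 4)*(h)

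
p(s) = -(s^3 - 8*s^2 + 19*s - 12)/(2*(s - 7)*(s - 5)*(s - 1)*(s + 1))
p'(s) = -(3*s^2 - 16*s + 19)/(2*(s - 7)*(s - 5)*(s - 1)*(s + 1)) + (s^3 - 8*s^2 + 19*s - 12)/(2*(s - 7)*(s - 5)*(s - 1)*(s + 1)^2) + (s^3 - 8*s^2 + 19*s - 12)/(2*(s - 7)*(s - 5)*(s - 1)^2*(s + 1)) + (s^3 - 8*s^2 + 19*s - 12)/(2*(s - 7)*(s - 5)^2*(s - 1)*(s + 1)) + (s^3 - 8*s^2 + 19*s - 12)/(2*(s - 7)^2*(s - 5)*(s - 1)*(s + 1))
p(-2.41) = 0.18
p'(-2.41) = 0.11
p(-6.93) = 0.06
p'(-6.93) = 0.01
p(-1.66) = 0.35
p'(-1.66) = 0.48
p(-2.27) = 0.19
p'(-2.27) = 0.13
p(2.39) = -0.01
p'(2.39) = 0.02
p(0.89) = -0.07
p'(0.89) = 0.06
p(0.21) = -0.13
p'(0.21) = 0.15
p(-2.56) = 0.16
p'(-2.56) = 0.09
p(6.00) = 0.43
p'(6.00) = 0.30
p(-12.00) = 0.03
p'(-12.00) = 0.00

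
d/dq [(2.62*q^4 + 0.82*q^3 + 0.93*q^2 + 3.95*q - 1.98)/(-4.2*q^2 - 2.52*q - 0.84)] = (-22.008*q^5 - 23.2512*q^4 - 12.936*q^3 + 12.18*q^2 - 18.1944*q - 8.3076)/(17.64*q^4 + 21.168*q^3 + 13.4064*q^2 + 4.2336*q + 0.7056)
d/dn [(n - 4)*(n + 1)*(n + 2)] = 3*n^2 - 2*n - 10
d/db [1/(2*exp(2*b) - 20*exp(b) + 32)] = (5 - exp(b))*exp(b)/(exp(2*b) - 10*exp(b) + 16)^2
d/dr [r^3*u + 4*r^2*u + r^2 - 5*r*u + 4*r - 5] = 3*r^2*u + 8*r*u + 2*r - 5*u + 4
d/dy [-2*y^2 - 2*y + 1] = -4*y - 2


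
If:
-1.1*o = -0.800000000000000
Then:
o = 0.73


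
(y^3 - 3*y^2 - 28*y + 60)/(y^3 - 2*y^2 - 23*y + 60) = (y^2 - 8*y + 12)/(y^2 - 7*y + 12)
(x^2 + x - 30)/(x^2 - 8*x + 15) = (x + 6)/(x - 3)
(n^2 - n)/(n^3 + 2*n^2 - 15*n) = (n - 1)/(n^2 + 2*n - 15)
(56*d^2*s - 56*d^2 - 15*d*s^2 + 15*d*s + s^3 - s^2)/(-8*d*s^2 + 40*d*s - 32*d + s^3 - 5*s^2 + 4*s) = (-7*d + s)/(s - 4)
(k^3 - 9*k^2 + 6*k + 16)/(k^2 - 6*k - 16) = (k^2 - k - 2)/(k + 2)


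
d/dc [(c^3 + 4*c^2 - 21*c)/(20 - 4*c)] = (-2*c^3 + 11*c^2 + 40*c - 105)/(4*(c^2 - 10*c + 25))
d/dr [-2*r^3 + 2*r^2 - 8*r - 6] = -6*r^2 + 4*r - 8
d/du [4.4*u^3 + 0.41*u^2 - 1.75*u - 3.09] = 13.2*u^2 + 0.82*u - 1.75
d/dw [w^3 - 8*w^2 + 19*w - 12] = 3*w^2 - 16*w + 19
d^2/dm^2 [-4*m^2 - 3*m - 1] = -8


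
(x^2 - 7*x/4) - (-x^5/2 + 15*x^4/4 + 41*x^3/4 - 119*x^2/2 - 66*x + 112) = x^5/2 - 15*x^4/4 - 41*x^3/4 + 121*x^2/2 + 257*x/4 - 112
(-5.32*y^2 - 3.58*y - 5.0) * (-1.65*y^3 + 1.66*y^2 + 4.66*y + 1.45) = 8.778*y^5 - 2.9242*y^4 - 22.484*y^3 - 32.6968*y^2 - 28.491*y - 7.25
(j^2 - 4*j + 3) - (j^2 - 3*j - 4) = 7 - j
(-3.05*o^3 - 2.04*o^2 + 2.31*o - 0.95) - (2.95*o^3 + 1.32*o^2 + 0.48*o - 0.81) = -6.0*o^3 - 3.36*o^2 + 1.83*o - 0.14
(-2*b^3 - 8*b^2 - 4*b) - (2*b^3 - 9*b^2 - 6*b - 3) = -4*b^3 + b^2 + 2*b + 3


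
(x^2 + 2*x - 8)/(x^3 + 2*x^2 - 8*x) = 1/x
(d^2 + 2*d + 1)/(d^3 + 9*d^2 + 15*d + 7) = 1/(d + 7)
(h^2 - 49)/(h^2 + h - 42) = (h - 7)/(h - 6)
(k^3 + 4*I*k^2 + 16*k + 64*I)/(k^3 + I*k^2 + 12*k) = (k^2 + 16)/(k*(k - 3*I))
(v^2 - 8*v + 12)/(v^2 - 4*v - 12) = (v - 2)/(v + 2)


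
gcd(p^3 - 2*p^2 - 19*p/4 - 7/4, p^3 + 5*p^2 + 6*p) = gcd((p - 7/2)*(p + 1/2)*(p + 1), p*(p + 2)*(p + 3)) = 1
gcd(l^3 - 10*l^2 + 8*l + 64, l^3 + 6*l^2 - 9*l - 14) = 1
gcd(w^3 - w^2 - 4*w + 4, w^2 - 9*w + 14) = w - 2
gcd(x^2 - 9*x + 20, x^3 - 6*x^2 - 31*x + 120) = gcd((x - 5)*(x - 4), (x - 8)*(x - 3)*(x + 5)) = 1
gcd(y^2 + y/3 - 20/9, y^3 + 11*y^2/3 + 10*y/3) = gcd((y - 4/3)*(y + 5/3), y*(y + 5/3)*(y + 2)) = y + 5/3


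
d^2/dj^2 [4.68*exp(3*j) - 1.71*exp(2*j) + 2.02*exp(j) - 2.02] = (42.12*exp(2*j) - 6.84*exp(j) + 2.02)*exp(j)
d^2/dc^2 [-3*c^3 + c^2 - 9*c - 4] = 2 - 18*c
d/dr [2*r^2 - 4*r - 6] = 4*r - 4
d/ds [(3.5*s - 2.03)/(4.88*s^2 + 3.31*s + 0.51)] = (-17.08*s^2 + 19.8128*s + 8.5043)/(23.8144*s^4 + 32.3056*s^3 + 15.9337*s^2 + 3.3762*s + 0.2601)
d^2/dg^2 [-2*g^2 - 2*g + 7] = -4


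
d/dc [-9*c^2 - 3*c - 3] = -18*c - 3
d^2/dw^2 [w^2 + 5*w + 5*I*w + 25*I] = 2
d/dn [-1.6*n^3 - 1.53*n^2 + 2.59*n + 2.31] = -4.8*n^2 - 3.06*n + 2.59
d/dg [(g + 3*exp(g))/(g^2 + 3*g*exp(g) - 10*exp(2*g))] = (-g^2 + 20*g*exp(2*g) - 6*g*exp(g) + 30*exp(3*g) - 19*exp(2*g))/(g^4 + 6*g^3*exp(g) - 11*g^2*exp(2*g) - 60*g*exp(3*g) + 100*exp(4*g))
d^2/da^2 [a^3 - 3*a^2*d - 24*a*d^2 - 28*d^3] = 6*a - 6*d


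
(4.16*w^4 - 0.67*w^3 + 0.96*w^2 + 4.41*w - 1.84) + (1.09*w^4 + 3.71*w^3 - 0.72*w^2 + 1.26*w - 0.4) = 5.25*w^4 + 3.04*w^3 + 0.24*w^2 + 5.67*w - 2.24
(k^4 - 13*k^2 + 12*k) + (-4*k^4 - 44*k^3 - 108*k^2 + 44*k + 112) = -3*k^4 - 44*k^3 - 121*k^2 + 56*k + 112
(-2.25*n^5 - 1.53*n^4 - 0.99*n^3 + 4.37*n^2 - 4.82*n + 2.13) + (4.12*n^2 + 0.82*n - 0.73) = -2.25*n^5 - 1.53*n^4 - 0.99*n^3 + 8.49*n^2 - 4.0*n + 1.4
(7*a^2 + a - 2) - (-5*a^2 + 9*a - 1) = 12*a^2 - 8*a - 1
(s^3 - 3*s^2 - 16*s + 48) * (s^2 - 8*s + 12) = s^5 - 11*s^4 + 20*s^3 + 140*s^2 - 576*s + 576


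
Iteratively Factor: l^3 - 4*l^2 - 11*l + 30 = (l + 3)*(l^2 - 7*l + 10) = (l - 2)*(l + 3)*(l - 5)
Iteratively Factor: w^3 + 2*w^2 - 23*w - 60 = (w + 4)*(w^2 - 2*w - 15) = (w - 5)*(w + 4)*(w + 3)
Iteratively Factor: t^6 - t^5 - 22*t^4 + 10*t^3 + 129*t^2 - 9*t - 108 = (t - 4)*(t^5 + 3*t^4 - 10*t^3 - 30*t^2 + 9*t + 27) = (t - 4)*(t + 1)*(t^4 + 2*t^3 - 12*t^2 - 18*t + 27) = (t - 4)*(t - 1)*(t + 1)*(t^3 + 3*t^2 - 9*t - 27) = (t - 4)*(t - 3)*(t - 1)*(t + 1)*(t^2 + 6*t + 9) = (t - 4)*(t - 3)*(t - 1)*(t + 1)*(t + 3)*(t + 3)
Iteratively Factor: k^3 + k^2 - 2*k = (k)*(k^2 + k - 2) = k*(k - 1)*(k + 2)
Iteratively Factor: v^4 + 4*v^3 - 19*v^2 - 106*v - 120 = (v + 4)*(v^3 - 19*v - 30) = (v + 2)*(v + 4)*(v^2 - 2*v - 15) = (v + 2)*(v + 3)*(v + 4)*(v - 5)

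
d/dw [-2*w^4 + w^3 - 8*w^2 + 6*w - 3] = -8*w^3 + 3*w^2 - 16*w + 6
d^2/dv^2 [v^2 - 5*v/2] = 2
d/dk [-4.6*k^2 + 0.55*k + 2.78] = 0.55 - 9.2*k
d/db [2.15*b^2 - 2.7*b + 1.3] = 4.3*b - 2.7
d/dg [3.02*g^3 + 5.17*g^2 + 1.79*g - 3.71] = 9.06*g^2 + 10.34*g + 1.79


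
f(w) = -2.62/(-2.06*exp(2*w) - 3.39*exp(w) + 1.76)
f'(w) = -2.62*(4.12*exp(2*w) + 3.39*exp(w))/(-2.06*exp(2*w) - 3.39*exp(w) + 1.76)^2 = (-10.7944*exp(w) - 8.8818)*exp(w)/(2.06*exp(2*w) + 3.39*exp(w) - 1.76)^2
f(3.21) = 0.00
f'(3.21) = -0.00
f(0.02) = 0.68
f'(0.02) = -1.37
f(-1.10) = -6.50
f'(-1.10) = -25.53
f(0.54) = 0.26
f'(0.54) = -0.46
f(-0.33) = 1.50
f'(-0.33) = -3.94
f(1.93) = 0.02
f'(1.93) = -0.04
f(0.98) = 0.12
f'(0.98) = -0.21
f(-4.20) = -1.53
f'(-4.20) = -0.05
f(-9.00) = -1.49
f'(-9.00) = 0.00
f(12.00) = 0.00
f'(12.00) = 0.00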